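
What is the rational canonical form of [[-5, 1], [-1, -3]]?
R = [[0, -16], [1, -8]]

The invariant factors of A (the non-unit diagonal entries of the Smith normal form of xI - A over ℚ[x]) are (x + 4)^2, each dividing the next. The characteristic polynomial is their product, (x + 4)^2.

The rational canonical form is the block-diagonal matrix of companion matrices C(f_i):
R = [[0, -16], [1, -8]].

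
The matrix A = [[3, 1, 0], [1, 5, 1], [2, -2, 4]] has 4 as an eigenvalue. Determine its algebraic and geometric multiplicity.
algebraic multiplicity 3, geometric multiplicity 1

The characteristic polynomial is (x - 4)^3, so the factor x - 4 appears with exponent 3: the algebraic multiplicity is 3.

rank(A - 4I) = 2, so the eigenspace has dimension 3 - 2 = 1: the geometric multiplicity is 1.

Since 1 < 3, A is not diagonalizable.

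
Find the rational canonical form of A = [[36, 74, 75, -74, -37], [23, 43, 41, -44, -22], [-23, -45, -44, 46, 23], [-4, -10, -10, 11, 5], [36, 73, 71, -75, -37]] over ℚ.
R = [[0, 0, 0, 0, -36], [1, 0, 0, 0, 24], [0, 1, 0, 0, 23], [0, 0, 1, 0, -27], [0, 0, 0, 1, 9]]

The invariant factors of A (the non-unit diagonal entries of the Smith normal form of xI - A over ℚ[x]) are (x - 3)^2(x - 2)^2(x + 1), each dividing the next. The characteristic polynomial is their product, (x - 3)^2(x - 2)^2(x + 1).

The rational canonical form is the block-diagonal matrix of companion matrices C(f_i):
R = [[0, 0, 0, 0, -36], [1, 0, 0, 0, 24], [0, 1, 0, 0, 23], [0, 0, 1, 0, -27], [0, 0, 0, 1, 9]].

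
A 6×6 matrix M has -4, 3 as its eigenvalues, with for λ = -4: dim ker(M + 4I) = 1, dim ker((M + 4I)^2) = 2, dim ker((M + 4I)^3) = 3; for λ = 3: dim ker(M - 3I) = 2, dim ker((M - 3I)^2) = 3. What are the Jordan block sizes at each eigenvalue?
λ = -4: successive nullity increments [1, 1, 1] count blocks of size ≥ k; block sizes are [3].
λ = 3: successive nullity increments [2, 1] count blocks of size ≥ k; block sizes are [2, 1].

Jordan blocks: (-4, 3), (3, 2), (3, 1)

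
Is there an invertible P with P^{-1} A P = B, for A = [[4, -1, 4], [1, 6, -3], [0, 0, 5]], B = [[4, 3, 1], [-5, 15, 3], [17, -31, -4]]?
Two matrices over a field are similar if and only if they have the same invariant factors.

Both A and B have characteristic polynomial (x - 5)^3 and minimal polynomial (x - 5)^3. Computing further, both have invariant factors (x - 5)^3. Hence A and B are similar.

Yes.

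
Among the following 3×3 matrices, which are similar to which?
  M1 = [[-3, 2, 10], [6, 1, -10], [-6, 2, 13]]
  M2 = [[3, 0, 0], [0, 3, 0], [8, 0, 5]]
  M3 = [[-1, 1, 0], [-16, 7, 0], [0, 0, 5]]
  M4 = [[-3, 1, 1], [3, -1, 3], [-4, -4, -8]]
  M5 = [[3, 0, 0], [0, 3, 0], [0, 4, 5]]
3 classes: {M1, M2, M5}, {M3}, {M4}

Characteristic polynomials: χ_{M1} = (x - 5)(x - 3)^2, χ_{M2} = (x - 5)(x - 3)^2, χ_{M3} = (x - 5)(x - 3)^2, χ_{M4} = (x + 4)^3, χ_{M5} = (x - 5)(x - 3)^2.

{M1, M2, M5}: invariant factors x - 3, (x - 5)(x - 3).

{M3}: invariant factors (x - 5)(x - 3)^2.

{M4}: invariant factors x + 4, (x + 4)^2.

Matrices are similar if and only if their invariant-factor lists agree; the partition into similarity classes is {M1, M2, M5}, {M3}, {M4}.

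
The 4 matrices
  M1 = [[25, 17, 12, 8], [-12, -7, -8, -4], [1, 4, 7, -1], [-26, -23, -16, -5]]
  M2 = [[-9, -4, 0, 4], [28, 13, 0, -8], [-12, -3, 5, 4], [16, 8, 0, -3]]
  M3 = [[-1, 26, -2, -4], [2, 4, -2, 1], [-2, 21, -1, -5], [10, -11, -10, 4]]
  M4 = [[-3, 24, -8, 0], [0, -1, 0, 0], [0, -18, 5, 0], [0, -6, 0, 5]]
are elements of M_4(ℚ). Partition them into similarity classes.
Characteristic polynomials: χ_{M1} = (x - 5)^4, χ_{M2} = (x - 5)^2(x + 1)(x + 3), χ_{M3} = (x - 5)^2(x + 1)(x + 3), χ_{M4} = (x - 5)^2(x + 1)(x + 3).

{M1}: invariant factors (x - 5)^2, (x - 5)^2.

{M2, M3}: invariant factors (x - 5)^2(x + 1)(x + 3).

{M4}: invariant factors x - 5, (x - 5)(x + 1)(x + 3).

Matrices are similar if and only if their invariant-factor lists agree; the partition into similarity classes is {M1}, {M2, M3}, {M4}.

3 classes: {M1}, {M2, M3}, {M4}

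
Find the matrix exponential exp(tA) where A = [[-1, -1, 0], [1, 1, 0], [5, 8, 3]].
A has Jordan form J = [[0, 1, 0], [0, 0, 0], [0, 0, 3]] with A = PJP^{-1}, so e^{tA} = P e^{tJ} P^{-1}.

For a Jordan block J_k(λ), e^{tJ_k(λ)} = e^{λt} · (I + tN + t^2 N^2/2! + ... + t^{k-1} N^{k-1}/(k-1)!) where N is the nilpotent superdiagonal part.

Assembling the blocks and conjugating back gives the entries of e^{tA} as shown above.

e^{tA} = [[1 - t, -t, 0], [t, t + 1, 0], [-t + 2*e^{3*t} - 2, -t + 3*e^{3*t} - 3, e^{3*t}]]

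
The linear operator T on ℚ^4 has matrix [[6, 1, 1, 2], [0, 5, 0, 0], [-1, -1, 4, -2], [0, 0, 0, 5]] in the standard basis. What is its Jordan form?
J = [[5, 1, 0, 0], [0, 5, 0, 0], [0, 0, 5, 0], [0, 0, 0, 5]]

The characteristic polynomial is det(xI - A) = (x - 5)^4, so the eigenvalues are 5 (algebraic multiplicity 4).

For λ = 5: rank(A - 5I) = 1, rank((A - 5I)^2) = 0. The eigenspace has dimension 4 - 1 = 3, so there are 3 Jordan blocks; the rank sequence gives block sizes [2, 1, 1].

Assembling the blocks gives the Jordan form J above.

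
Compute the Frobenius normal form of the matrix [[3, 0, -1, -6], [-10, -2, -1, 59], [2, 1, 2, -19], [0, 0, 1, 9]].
R = [[3, 0, 0, 0], [0, 0, 0, 0], [0, 1, 0, -18], [0, 0, 1, 9]]

The invariant factors of A (the non-unit diagonal entries of the Smith normal form of xI - A over ℚ[x]) are x - 3, x(x - 6)(x - 3), each dividing the next. The characteristic polynomial is their product, x(x - 6)(x - 3)^2.

The rational canonical form is the block-diagonal matrix of companion matrices C(f_i):
R = [[3, 0, 0, 0], [0, 0, 0, 0], [0, 1, 0, -18], [0, 0, 1, 9]].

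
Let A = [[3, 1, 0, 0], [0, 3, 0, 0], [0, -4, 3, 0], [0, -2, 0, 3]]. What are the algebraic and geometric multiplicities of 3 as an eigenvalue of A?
The characteristic polynomial is (x - 3)^4, so the factor x - 3 appears with exponent 4: the algebraic multiplicity is 4.

rank(A - 3I) = 1, so the eigenspace has dimension 4 - 1 = 3: the geometric multiplicity is 3.

Since 3 < 4, A is not diagonalizable.

algebraic multiplicity 4, geometric multiplicity 3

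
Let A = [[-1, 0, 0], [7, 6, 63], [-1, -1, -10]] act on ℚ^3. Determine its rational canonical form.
R = [[-1, 0, 0], [0, 0, -3], [0, 1, -4]]

The invariant factors of A (the non-unit diagonal entries of the Smith normal form of xI - A over ℚ[x]) are x + 1, (x + 1)(x + 3), each dividing the next. The characteristic polynomial is their product, (x + 1)^2(x + 3).

The rational canonical form is the block-diagonal matrix of companion matrices C(f_i):
R = [[-1, 0, 0], [0, 0, -3], [0, 1, -4]].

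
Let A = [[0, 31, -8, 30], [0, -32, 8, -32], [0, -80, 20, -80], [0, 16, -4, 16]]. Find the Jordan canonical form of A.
The characteristic polynomial is det(xI - A) = x^3(x - 4), so the eigenvalues are 0 (algebraic multiplicity 3), 4 (algebraic multiplicity 1).

For λ = 0: rank(A) = 2, rank(A^2) = 1. The eigenspace has dimension 4 - 2 = 2, so there are 2 Jordan blocks; the rank sequence gives block sizes [2, 1].

For λ = 4: algebraic multiplicity 1 gives one 1×1 block.

Assembling the blocks gives the Jordan form J above.

J = [[0, 1, 0, 0], [0, 0, 0, 0], [0, 0, 0, 0], [0, 0, 0, 4]]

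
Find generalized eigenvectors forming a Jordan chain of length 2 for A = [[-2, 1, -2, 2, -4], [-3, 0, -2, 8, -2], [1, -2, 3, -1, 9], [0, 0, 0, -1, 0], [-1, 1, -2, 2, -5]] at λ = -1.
v_1 = [[-2, -1, -3, -1, 1]]^T, v_2 = [[1, 1, -2, 0, 1]]^T

We seek v_1 ∈ ker((A + I)^2) \ ker(A + I), then set v_{i+1} = (A + I) v_i.

One such chain is v_1 = [[-2, -1, -3, -1, 1]]^T, v_2 = [[1, 1, -2, 0, 1]]^T. Check: (A + I) v_2 = [[0, 0, 0, 0, 0]]^T = 0.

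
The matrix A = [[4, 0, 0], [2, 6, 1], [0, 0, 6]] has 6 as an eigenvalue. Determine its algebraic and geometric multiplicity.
The characteristic polynomial is (x - 6)^2(x - 4), so the factor x - 6 appears with exponent 2: the algebraic multiplicity is 2.

rank(A - 6I) = 2, so the eigenspace has dimension 3 - 2 = 1: the geometric multiplicity is 1.

Since 1 < 2, A is not diagonalizable.

algebraic multiplicity 2, geometric multiplicity 1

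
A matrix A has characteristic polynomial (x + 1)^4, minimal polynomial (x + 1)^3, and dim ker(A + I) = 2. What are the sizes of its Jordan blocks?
Jordan blocks: (-1, 3), (-1, 1)

λ = -1: algebraic multiplicity 4 (exponent in χ_A), largest block size 3 (exponent in m_A), 2 blocks (geometric multiplicity). These force block sizes [3, 1].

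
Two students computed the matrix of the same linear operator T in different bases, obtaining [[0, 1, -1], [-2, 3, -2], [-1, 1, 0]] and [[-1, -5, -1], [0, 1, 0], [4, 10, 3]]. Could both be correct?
Yes.

Two matrices over a field are similar if and only if they have the same invariant factors.

Both A and B have characteristic polynomial (x - 1)^3 and minimal polynomial (x - 1)^2. Computing further, both have invariant factors x - 1, (x - 1)^2. Hence A and B are similar.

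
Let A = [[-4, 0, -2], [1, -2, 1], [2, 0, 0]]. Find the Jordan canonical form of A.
J = [[-2, 1, 0], [0, -2, 0], [0, 0, -2]]

The characteristic polynomial is det(xI - A) = (x + 2)^3, so the eigenvalues are -2 (algebraic multiplicity 3).

For λ = -2: rank(A + 2I) = 1, rank((A + 2I)^2) = 0. The eigenspace has dimension 3 - 1 = 2, so there are 2 Jordan blocks; the rank sequence gives block sizes [2, 1].

Assembling the blocks gives the Jordan form J above.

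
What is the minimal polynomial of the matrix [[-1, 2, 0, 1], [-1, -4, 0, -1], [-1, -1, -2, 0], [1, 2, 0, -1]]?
The characteristic polynomial factors as (x + 2)^4. The minimal polynomial is ∏(x - λ)^{k_λ} where k_λ is the size of the largest Jordan block at λ.

For λ = -2: rank(A + 2I) = 2, and the largest Jordan block has size 2 (the smallest k with rank((A + 2I)^k) = rank((A + 2I)^(k+1))).

So m_A(x) = (x + 2)^2.

m_A(x) = (x + 2)^2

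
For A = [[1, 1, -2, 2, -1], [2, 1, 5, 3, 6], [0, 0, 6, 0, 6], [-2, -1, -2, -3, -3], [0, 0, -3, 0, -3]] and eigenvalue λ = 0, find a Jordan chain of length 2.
We seek v_1 ∈ ker(A^2) \ ker(A), then set v_{i+1} = A v_i.

One such chain is v_1 = [[0, 0, -1, 0, 1]]^T, v_2 = [[1, 1, 0, -1, 0]]^T. Check: A v_2 = [[0, 0, 0, 0, 0]]^T = 0.

v_1 = [[0, 0, -1, 0, 1]]^T, v_2 = [[1, 1, 0, -1, 0]]^T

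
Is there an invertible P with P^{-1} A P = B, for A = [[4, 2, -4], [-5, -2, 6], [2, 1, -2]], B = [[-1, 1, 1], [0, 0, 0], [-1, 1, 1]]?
No.

Both have characteristic polynomial x^3, but the minimal polynomial of A is x^3 while the minimal polynomial of B is x^2. The minimal polynomial is a similarity invariant, so A and B are not similar.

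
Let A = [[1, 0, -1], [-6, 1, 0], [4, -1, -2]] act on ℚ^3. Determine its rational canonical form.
R = [[0, 0, -4], [1, 0, -1], [0, 1, 0]]

The invariant factors of A (the non-unit diagonal entries of the Smith normal form of xI - A over ℚ[x]) are x^3 + x + 4, each dividing the next. The characteristic polynomial is their product, x^3 + x + 4.

The rational canonical form is the block-diagonal matrix of companion matrices C(f_i):
R = [[0, 0, -4], [1, 0, -1], [0, 1, 0]].

Note the characteristic polynomial does not split into linear factors over ℚ, so A has no Jordan form over ℚ; the rational canonical form exists over any field.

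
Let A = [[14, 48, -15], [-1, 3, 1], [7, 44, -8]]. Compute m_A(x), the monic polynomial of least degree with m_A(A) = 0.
m_A(x) = (x - 5)^2(x + 1)

The characteristic polynomial factors as (x - 5)^2(x + 1). The minimal polynomial is ∏(x - λ)^{k_λ} where k_λ is the size of the largest Jordan block at λ.

For λ = -1: rank(A + I) = 2, and the largest Jordan block has size 1 (the smallest k with rank((A + I)^k) = rank((A + I)^(k+1))).
For λ = 5: rank(A - 5I) = 2, and the largest Jordan block has size 2 (the smallest k with rank((A - 5I)^k) = rank((A - 5I)^(k+1))).

So m_A(x) = (x - 5)^2(x + 1).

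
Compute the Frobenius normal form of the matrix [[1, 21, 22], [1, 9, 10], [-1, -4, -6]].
R = [[0, 0, 12], [1, 0, 10], [0, 1, 4]]

The invariant factors of A (the non-unit diagonal entries of the Smith normal form of xI - A over ℚ[x]) are (x - 6)(x^2 + 2x + 2), each dividing the next. The characteristic polynomial is their product, (x - 6)(x^2 + 2x + 2).

The rational canonical form is the block-diagonal matrix of companion matrices C(f_i):
R = [[0, 0, 12], [1, 0, 10], [0, 1, 4]].

Note the characteristic polynomial does not split into linear factors over ℚ, so A has no Jordan form over ℚ; the rational canonical form exists over any field.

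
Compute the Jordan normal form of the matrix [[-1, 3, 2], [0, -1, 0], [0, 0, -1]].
The characteristic polynomial is det(xI - A) = (x + 1)^3, so the eigenvalues are -1 (algebraic multiplicity 3).

For λ = -1: rank(A + I) = 1, rank((A + I)^2) = 0. The eigenspace has dimension 3 - 1 = 2, so there are 2 Jordan blocks; the rank sequence gives block sizes [2, 1].

Assembling the blocks gives the Jordan form J above.

J = [[-1, 1, 0], [0, -1, 0], [0, 0, -1]]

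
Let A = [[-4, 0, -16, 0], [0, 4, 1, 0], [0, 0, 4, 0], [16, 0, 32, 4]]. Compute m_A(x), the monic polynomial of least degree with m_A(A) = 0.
m_A(x) = (x - 4)^2(x + 4)

The characteristic polynomial factors as (x - 4)^3(x + 4). The minimal polynomial is ∏(x - λ)^{k_λ} where k_λ is the size of the largest Jordan block at λ.

For λ = -4: rank(A + 4I) = 3, and the largest Jordan block has size 1 (the smallest k with rank((A + 4I)^k) = rank((A + 4I)^(k+1))).
For λ = 4: rank(A - 4I) = 2, and the largest Jordan block has size 2 (the smallest k with rank((A - 4I)^k) = rank((A - 4I)^(k+1))).

So m_A(x) = (x - 4)^2(x + 4).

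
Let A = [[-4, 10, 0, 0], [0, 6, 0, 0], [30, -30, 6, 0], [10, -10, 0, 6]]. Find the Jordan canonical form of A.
The characteristic polynomial is det(xI - A) = (x - 6)^3(x + 4), so the eigenvalues are -4 (algebraic multiplicity 1), 6 (algebraic multiplicity 3).

For λ = -4: algebraic multiplicity 1 gives one 1×1 block.

For λ = 6: rank(A - 6I) = 1. The eigenspace has dimension 4 - 1 = 3, so there are 3 Jordan blocks; the rank sequence gives block sizes [1, 1, 1].

Assembling the blocks gives the Jordan form J above.

J = [[-4, 0, 0, 0], [0, 6, 0, 0], [0, 0, 6, 0], [0, 0, 0, 6]]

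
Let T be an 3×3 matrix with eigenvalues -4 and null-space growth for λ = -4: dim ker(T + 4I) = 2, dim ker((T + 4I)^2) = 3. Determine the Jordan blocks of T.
λ = -4: successive nullity increments [2, 1] count blocks of size ≥ k; block sizes are [2, 1].

Jordan blocks: (-4, 2), (-4, 1)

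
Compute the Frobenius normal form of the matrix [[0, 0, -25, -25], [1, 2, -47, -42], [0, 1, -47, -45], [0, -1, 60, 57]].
The invariant factors of A (the non-unit diagonal entries of the Smith normal form of xI - A over ℚ[x]) are (x - 5)^2(x - 1)^2, each dividing the next. The characteristic polynomial is their product, (x - 5)^2(x - 1)^2.

The rational canonical form is the block-diagonal matrix of companion matrices C(f_i):
R = [[0, 0, 0, -25], [1, 0, 0, 60], [0, 1, 0, -46], [0, 0, 1, 12]].

R = [[0, 0, 0, -25], [1, 0, 0, 60], [0, 1, 0, -46], [0, 0, 1, 12]]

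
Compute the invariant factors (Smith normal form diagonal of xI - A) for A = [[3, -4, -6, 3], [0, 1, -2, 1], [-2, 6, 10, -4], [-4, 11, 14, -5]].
The Jordan structure of A has elementary divisors (x - 2)^2, (x - 2), (x - 3). Arranging the block sizes at each eigenvalue in decreasing order and taking row products gives the invariant factors.

Invariant factors (smallest first, each dividing the next): x - 2, (x - 3)(x - 2)^2.

Check: the last factor (x - 3)(x - 2)^2 is the minimal polynomial, and the product (x - 3)(x - 2)^3 is the characteristic polynomial.

x - 2, (x - 3)(x - 2)^2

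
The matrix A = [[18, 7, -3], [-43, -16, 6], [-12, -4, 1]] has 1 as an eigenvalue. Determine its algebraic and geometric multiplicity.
The characteristic polynomial is (x - 1)^3, so the factor x - 1 appears with exponent 3: the algebraic multiplicity is 3.

rank(A - I) = 2, so the eigenspace has dimension 3 - 2 = 1: the geometric multiplicity is 1.

Since 1 < 3, A is not diagonalizable.

algebraic multiplicity 3, geometric multiplicity 1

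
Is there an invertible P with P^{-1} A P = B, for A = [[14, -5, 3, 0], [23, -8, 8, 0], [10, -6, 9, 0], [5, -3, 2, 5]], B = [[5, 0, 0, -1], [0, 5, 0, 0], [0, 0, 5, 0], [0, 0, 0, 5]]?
Both have characteristic polynomial (x - 5)^4, but the minimal polynomial of A is (x - 5)^3 while the minimal polynomial of B is (x - 5)^2. The minimal polynomial is a similarity invariant, so A and B are not similar.

No.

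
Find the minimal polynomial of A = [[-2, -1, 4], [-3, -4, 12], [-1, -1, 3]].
m_A(x) = (x + 1)^2

The characteristic polynomial factors as (x + 1)^3. The minimal polynomial is ∏(x - λ)^{k_λ} where k_λ is the size of the largest Jordan block at λ.

For λ = -1: rank(A + I) = 1, and the largest Jordan block has size 2 (the smallest k with rank((A + I)^k) = rank((A + I)^(k+1))).

So m_A(x) = (x + 1)^2.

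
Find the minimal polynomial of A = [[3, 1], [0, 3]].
m_A(x) = (x - 3)^2

The characteristic polynomial factors as (x - 3)^2. The minimal polynomial is ∏(x - λ)^{k_λ} where k_λ is the size of the largest Jordan block at λ.

For λ = 3: rank(A - 3I) = 1, and the largest Jordan block has size 2 (the smallest k with rank((A - 3I)^k) = rank((A - 3I)^(k+1))).

So m_A(x) = (x - 3)^2.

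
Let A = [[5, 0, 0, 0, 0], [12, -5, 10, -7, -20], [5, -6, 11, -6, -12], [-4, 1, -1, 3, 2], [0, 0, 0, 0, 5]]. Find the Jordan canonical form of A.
J = [[2, 1, 0, 0, 0], [0, 2, 0, 0, 0], [0, 0, 5, 1, 0], [0, 0, 0, 5, 0], [0, 0, 0, 0, 5]]

The characteristic polynomial is det(xI - A) = (x - 5)^3(x - 2)^2, so the eigenvalues are 2 (algebraic multiplicity 2), 5 (algebraic multiplicity 3).

For λ = 2: rank(A - 2I) = 4, rank((A - 2I)^2) = 3. The eigenspace has dimension 5 - 4 = 1, so there is 1 Jordan block; the rank sequence gives block sizes [2].

For λ = 5: rank(A - 5I) = 3, rank((A - 5I)^2) = 2. The eigenspace has dimension 5 - 3 = 2, so there are 2 Jordan blocks; the rank sequence gives block sizes [2, 1].

Assembling the blocks gives the Jordan form J above.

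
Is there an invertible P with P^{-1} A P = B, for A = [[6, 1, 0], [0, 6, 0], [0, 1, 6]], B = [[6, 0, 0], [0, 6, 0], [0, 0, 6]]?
No.

Both have characteristic polynomial (x - 6)^3, but the minimal polynomial of A is (x - 6)^2 while the minimal polynomial of B is x - 6. The minimal polynomial is a similarity invariant, so A and B are not similar.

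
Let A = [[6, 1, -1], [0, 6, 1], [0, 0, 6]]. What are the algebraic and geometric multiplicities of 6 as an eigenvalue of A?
algebraic multiplicity 3, geometric multiplicity 1

The characteristic polynomial is (x - 6)^3, so the factor x - 6 appears with exponent 3: the algebraic multiplicity is 3.

rank(A - 6I) = 2, so the eigenspace has dimension 3 - 2 = 1: the geometric multiplicity is 1.

Since 1 < 3, A is not diagonalizable.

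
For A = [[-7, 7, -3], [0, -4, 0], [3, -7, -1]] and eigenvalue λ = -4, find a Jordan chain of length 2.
v_1 = [[0, 1, 2]]^T, v_2 = [[1, 0, -1]]^T

We seek v_1 ∈ ker((A + 4I)^2) \ ker(A + 4I), then set v_{i+1} = (A + 4I) v_i.

One such chain is v_1 = [[0, 1, 2]]^T, v_2 = [[1, 0, -1]]^T. Check: (A + 4I) v_2 = [[0, 0, 0]]^T = 0.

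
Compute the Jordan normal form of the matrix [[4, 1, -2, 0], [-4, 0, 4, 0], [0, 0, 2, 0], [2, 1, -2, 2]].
The characteristic polynomial is det(xI - A) = (x - 2)^4, so the eigenvalues are 2 (algebraic multiplicity 4).

For λ = 2: rank(A - 2I) = 1, rank((A - 2I)^2) = 0. The eigenspace has dimension 4 - 1 = 3, so there are 3 Jordan blocks; the rank sequence gives block sizes [2, 1, 1].

Assembling the blocks gives the Jordan form J above.

J = [[2, 1, 0, 0], [0, 2, 0, 0], [0, 0, 2, 0], [0, 0, 0, 2]]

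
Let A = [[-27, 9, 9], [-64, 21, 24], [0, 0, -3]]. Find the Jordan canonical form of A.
J = [[-3, 1, 0], [0, -3, 0], [0, 0, -3]]

The characteristic polynomial is det(xI - A) = (x + 3)^3, so the eigenvalues are -3 (algebraic multiplicity 3).

For λ = -3: rank(A + 3I) = 1, rank((A + 3I)^2) = 0. The eigenspace has dimension 3 - 1 = 2, so there are 2 Jordan blocks; the rank sequence gives block sizes [2, 1].

Assembling the blocks gives the Jordan form J above.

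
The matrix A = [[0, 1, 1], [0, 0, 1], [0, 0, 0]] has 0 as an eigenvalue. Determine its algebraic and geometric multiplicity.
algebraic multiplicity 3, geometric multiplicity 1

The characteristic polynomial is x^3, so the factor x appears with exponent 3: the algebraic multiplicity is 3.

rank(A) = 2, so the eigenspace has dimension 3 - 2 = 1: the geometric multiplicity is 1.

Since 1 < 3, A is not diagonalizable.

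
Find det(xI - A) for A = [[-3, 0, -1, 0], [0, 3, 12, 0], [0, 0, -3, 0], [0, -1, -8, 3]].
xI - A = [[x + 3, 0, 1, 0], [0, x - 3, -12, 0], [0, 0, x + 3, 0], [0, 1, 8, x - 3]].

Expanding det(xI - A) along the first row:
det(xI - A) = + (x + 3)·det([[x - 3, -12, 0], [0, x + 3, 0], [1, 8, x - 3]]) - (0)·det([[0, -12, 0], [0, x + 3, 0], [0, 8, x - 3]]) + (1)·det([[0, x - 3, 0], [0, 0, 0], [0, 1, x - 3]]) - (0)·det([[0, x - 3, -12], [0, 0, x + 3], [0, 1, 8]]).

Evaluating gives χ_A(x) = x^4 - 18x^2 + 81 = (x - 3)^2(x + 3)^2.

χ_A(x) = (x - 3)^2(x + 3)^2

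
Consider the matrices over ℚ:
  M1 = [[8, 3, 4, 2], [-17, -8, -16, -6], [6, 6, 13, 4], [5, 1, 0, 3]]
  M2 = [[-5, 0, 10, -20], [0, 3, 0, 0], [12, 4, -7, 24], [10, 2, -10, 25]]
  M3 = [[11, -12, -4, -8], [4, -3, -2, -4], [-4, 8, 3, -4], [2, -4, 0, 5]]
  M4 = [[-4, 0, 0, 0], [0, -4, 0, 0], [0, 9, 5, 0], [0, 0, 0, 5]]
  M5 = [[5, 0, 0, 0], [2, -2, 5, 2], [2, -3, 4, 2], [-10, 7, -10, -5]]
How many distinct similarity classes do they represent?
4 classes: {M1}, {M2, M3}, {M4}, {M5}

Characteristic polynomials: χ_{M1} = (x - 5)^2(x - 3)^2, χ_{M2} = (x - 5)^2(x - 3)^2, χ_{M3} = (x - 5)^2(x - 3)^2, χ_{M4} = (x - 5)^2(x + 4)^2, χ_{M5} = (x - 5)(x + 1)^3.

{M1}: invariant factors x - 5, (x - 5)(x - 3)^2.

{M2, M3}: invariant factors (x - 5)(x - 3), (x - 5)(x - 3).

{M4}: invariant factors (x - 5)(x + 4), (x - 5)(x + 4).

{M5}: invariant factors (x - 5)(x + 1)^3.

Matrices are similar if and only if their invariant-factor lists agree; the partition into similarity classes is {M1}, {M2, M3}, {M4}, {M5}.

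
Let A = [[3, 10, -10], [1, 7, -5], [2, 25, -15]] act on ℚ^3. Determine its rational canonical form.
The invariant factors of A (the non-unit diagonal entries of the Smith normal form of xI - A over ℚ[x]) are x(x + 2)(x + 3), each dividing the next. The characteristic polynomial is their product, x(x + 2)(x + 3).

The rational canonical form is the block-diagonal matrix of companion matrices C(f_i):
R = [[0, 0, 0], [1, 0, -6], [0, 1, -5]].

R = [[0, 0, 0], [1, 0, -6], [0, 1, -5]]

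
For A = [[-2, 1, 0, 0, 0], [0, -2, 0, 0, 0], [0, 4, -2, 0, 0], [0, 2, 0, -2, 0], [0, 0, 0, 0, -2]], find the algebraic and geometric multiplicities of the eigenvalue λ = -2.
The characteristic polynomial is (x + 2)^5, so the factor x + 2 appears with exponent 5: the algebraic multiplicity is 5.

rank(A + 2I) = 1, so the eigenspace has dimension 5 - 1 = 4: the geometric multiplicity is 4.

Since 4 < 5, A is not diagonalizable.

algebraic multiplicity 5, geometric multiplicity 4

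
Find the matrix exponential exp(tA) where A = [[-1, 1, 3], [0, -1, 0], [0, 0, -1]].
e^{tA} = [[e^{-t}, t*e^{-t}, 3*t*e^{-t}], [0, e^{-t}, 0], [0, 0, e^{-t}]]

A has Jordan form J = [[-1, 1, 0], [0, -1, 0], [0, 0, -1]] with A = PJP^{-1}, so e^{tA} = P e^{tJ} P^{-1}.

For a Jordan block J_k(λ), e^{tJ_k(λ)} = e^{λt} · (I + tN + t^2 N^2/2! + ... + t^{k-1} N^{k-1}/(k-1)!) where N is the nilpotent superdiagonal part.

Assembling the blocks and conjugating back gives the entries of e^{tA} as shown above.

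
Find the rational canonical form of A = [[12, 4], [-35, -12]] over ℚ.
R = [[0, 4], [1, 0]]

The invariant factors of A (the non-unit diagonal entries of the Smith normal form of xI - A over ℚ[x]) are (x - 2)(x + 2), each dividing the next. The characteristic polynomial is their product, (x - 2)(x + 2).

The rational canonical form is the block-diagonal matrix of companion matrices C(f_i):
R = [[0, 4], [1, 0]].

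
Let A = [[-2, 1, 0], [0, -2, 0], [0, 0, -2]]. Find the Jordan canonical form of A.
J = [[-2, 1, 0], [0, -2, 0], [0, 0, -2]]

The characteristic polynomial is det(xI - A) = (x + 2)^3, so the eigenvalues are -2 (algebraic multiplicity 3).

For λ = -2: rank(A + 2I) = 1, rank((A + 2I)^2) = 0. The eigenspace has dimension 3 - 1 = 2, so there are 2 Jordan blocks; the rank sequence gives block sizes [2, 1].

Assembling the blocks gives the Jordan form J above.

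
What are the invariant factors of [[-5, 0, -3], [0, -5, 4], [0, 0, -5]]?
x + 5, (x + 5)^2

The Jordan structure of A has elementary divisors (x + 5)^2, (x + 5). Arranging the block sizes at each eigenvalue in decreasing order and taking row products gives the invariant factors.

Invariant factors (smallest first, each dividing the next): x + 5, (x + 5)^2.

Check: the last factor (x + 5)^2 is the minimal polynomial, and the product (x + 5)^3 is the characteristic polynomial.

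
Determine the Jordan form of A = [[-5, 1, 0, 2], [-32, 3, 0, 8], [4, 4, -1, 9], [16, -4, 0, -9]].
The characteristic polynomial is det(xI - A) = (x + 1)^2(x + 5)^2, so the eigenvalues are -5 (algebraic multiplicity 2), -1 (algebraic multiplicity 2).

For λ = -5: rank(A + 5I) = 3, rank((A + 5I)^2) = 2. The eigenspace has dimension 4 - 3 = 1, so there is 1 Jordan block; the rank sequence gives block sizes [2].

For λ = -1: rank(A + I) = 3, rank((A + I)^2) = 2. The eigenspace has dimension 4 - 3 = 1, so there is 1 Jordan block; the rank sequence gives block sizes [2].

Assembling the blocks gives the Jordan form J above.

J = [[-5, 1, 0, 0], [0, -5, 0, 0], [0, 0, -1, 1], [0, 0, 0, -1]]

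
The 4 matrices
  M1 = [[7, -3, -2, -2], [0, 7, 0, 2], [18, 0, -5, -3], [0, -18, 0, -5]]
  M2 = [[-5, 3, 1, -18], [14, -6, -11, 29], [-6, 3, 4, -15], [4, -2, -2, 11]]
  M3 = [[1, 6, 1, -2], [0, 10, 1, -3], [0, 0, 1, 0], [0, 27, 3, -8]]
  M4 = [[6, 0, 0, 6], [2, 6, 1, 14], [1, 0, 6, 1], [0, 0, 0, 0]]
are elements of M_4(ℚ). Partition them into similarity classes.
Characteristic polynomials: χ_{M1} = (x - 1)^4, χ_{M2} = (x - 1)^4, χ_{M3} = (x - 1)^4, χ_{M4} = x(x - 6)^3.

{M1, M2, M3}: invariant factors (x - 1)^2, (x - 1)^2.

{M4}: invariant factors x(x - 6)^3.

Matrices are similar if and only if their invariant-factor lists agree; the partition into similarity classes is {M1, M2, M3}, {M4}.

2 classes: {M1, M2, M3}, {M4}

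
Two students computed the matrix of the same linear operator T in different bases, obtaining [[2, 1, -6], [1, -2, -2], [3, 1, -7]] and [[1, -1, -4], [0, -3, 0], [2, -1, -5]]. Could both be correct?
Yes.

Two matrices over a field are similar if and only if they have the same invariant factors.

Both A and B have characteristic polynomial (x + 1)(x + 3)^2 and minimal polynomial (x + 1)(x + 3)^2. Computing further, both have invariant factors (x + 1)(x + 3)^2. Hence A and B are similar.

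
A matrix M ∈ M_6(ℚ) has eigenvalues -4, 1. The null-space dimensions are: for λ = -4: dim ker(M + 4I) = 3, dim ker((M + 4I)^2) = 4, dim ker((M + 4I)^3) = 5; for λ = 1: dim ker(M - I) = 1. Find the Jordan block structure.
λ = -4: successive nullity increments [3, 1, 1] count blocks of size ≥ k; block sizes are [3, 1, 1].
λ = 1: successive nullity increments [1] count blocks of size ≥ k; block sizes are [1].

Jordan blocks: (-4, 3), (-4, 1), (-4, 1), (1, 1)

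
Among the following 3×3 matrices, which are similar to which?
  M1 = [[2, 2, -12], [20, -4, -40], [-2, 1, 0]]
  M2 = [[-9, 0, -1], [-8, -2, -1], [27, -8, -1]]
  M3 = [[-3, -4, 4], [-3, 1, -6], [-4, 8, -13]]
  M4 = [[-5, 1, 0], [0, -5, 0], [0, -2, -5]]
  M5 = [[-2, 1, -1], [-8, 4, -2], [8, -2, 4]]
Characteristic polynomials: χ_{M1} = (x - 6)(x + 4)^2, χ_{M2} = (x + 4)^3, χ_{M3} = (x + 5)^3, χ_{M4} = (x + 5)^3, χ_{M5} = (x - 2)^3.

{M1}: invariant factors (x - 6)(x + 4)^2.

{M2}: invariant factors (x + 4)^3.

{M3, M4}: invariant factors x + 5, (x + 5)^2.

{M5}: invariant factors x - 2, (x - 2)^2.

Matrices are similar if and only if their invariant-factor lists agree; the partition into similarity classes is {M1}, {M2}, {M3, M4}, {M5}.

4 classes: {M1}, {M2}, {M3, M4}, {M5}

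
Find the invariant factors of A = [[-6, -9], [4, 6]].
x^2

The Jordan structure of A has elementary divisors x^2. Arranging the block sizes at each eigenvalue in decreasing order and taking row products gives the invariant factors.

Invariant factors (smallest first, each dividing the next): x^2.

Check: the last factor x^2 is the minimal polynomial, and the product x^2 is the characteristic polynomial.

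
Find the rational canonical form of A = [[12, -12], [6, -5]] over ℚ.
The invariant factors of A (the non-unit diagonal entries of the Smith normal form of xI - A over ℚ[x]) are (x - 4)(x - 3), each dividing the next. The characteristic polynomial is their product, (x - 4)(x - 3).

The rational canonical form is the block-diagonal matrix of companion matrices C(f_i):
R = [[0, -12], [1, 7]].

R = [[0, -12], [1, 7]]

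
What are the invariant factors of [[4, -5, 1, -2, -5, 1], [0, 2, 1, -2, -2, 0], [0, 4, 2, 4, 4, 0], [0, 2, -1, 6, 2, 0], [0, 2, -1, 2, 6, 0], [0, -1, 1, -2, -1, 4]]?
x - 4, (x - 4)^2, (x - 4)^3

The Jordan structure of A has elementary divisors (x - 4)^3, (x - 4)^2, (x - 4). Arranging the block sizes at each eigenvalue in decreasing order and taking row products gives the invariant factors.

Invariant factors (smallest first, each dividing the next): x - 4, (x - 4)^2, (x - 4)^3.

Check: the last factor (x - 4)^3 is the minimal polynomial, and the product (x - 4)^6 is the characteristic polynomial.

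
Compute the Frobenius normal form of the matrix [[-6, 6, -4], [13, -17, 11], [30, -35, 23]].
The invariant factors of A (the non-unit diagonal entries of the Smith normal form of xI - A over ℚ[x]) are x^3 - 2, each dividing the next. The characteristic polynomial is their product, x^3 - 2.

The rational canonical form is the block-diagonal matrix of companion matrices C(f_i):
R = [[0, 0, 2], [1, 0, 0], [0, 1, 0]].

Note the characteristic polynomial does not split into linear factors over ℚ, so A has no Jordan form over ℚ; the rational canonical form exists over any field.

R = [[0, 0, 2], [1, 0, 0], [0, 1, 0]]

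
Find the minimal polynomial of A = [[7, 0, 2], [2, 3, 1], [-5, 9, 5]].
The characteristic polynomial factors as (x - 6)^2(x - 3). The minimal polynomial is ∏(x - λ)^{k_λ} where k_λ is the size of the largest Jordan block at λ.

For λ = 3: rank(A - 3I) = 2, and the largest Jordan block has size 1 (the smallest k with rank((A - 3I)^k) = rank((A - 3I)^(k+1))).
For λ = 6: rank(A - 6I) = 2, and the largest Jordan block has size 2 (the smallest k with rank((A - 6I)^k) = rank((A - 6I)^(k+1))).

So m_A(x) = (x - 6)^2(x - 3).

m_A(x) = (x - 6)^2(x - 3)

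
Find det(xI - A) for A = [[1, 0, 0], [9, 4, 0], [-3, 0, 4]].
χ_A(x) = (x - 4)^2(x - 1)

xI - A = [[x - 1, 0, 0], [-9, x - 4, 0], [3, 0, x - 4]].

Expanding det(xI - A) along the first row:
det(xI - A) = + (x - 1)·det([[x - 4, 0], [0, x - 4]]) - (0)·det([[-9, 0], [3, x - 4]]) + (0)·det([[-9, x - 4], [3, 0]]).

Evaluating gives χ_A(x) = x^3 - 9x^2 + 24x - 16 = (x - 4)^2(x - 1).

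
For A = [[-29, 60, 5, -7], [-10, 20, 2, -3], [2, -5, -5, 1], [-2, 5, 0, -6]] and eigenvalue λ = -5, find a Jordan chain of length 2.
v_1 = [[12, 5, 0, 1]]^T, v_2 = [[5, 2, 0, 0]]^T

We seek v_1 ∈ ker((A + 5I)^2) \ ker(A + 5I), then set v_{i+1} = (A + 5I) v_i.

One such chain is v_1 = [[12, 5, 0, 1]]^T, v_2 = [[5, 2, 0, 0]]^T. Check: (A + 5I) v_2 = [[0, 0, 0, 0]]^T = 0.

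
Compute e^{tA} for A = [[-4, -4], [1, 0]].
A has Jordan form J = [[-2, 1], [0, -2]] with A = PJP^{-1}, so e^{tA} = P e^{tJ} P^{-1}.

For a Jordan block J_k(λ), e^{tJ_k(λ)} = e^{λt} · (I + tN + t^2 N^2/2! + ... + t^{k-1} N^{k-1}/(k-1)!) where N is the nilpotent superdiagonal part.

Assembling the blocks and conjugating back gives the entries of e^{tA} as shown above.

e^{tA} = [[(1 - 2*t)*e^{-2*t}, -4*t*e^{-2*t}], [t*e^{-2*t}, (2*t + 1)*e^{-2*t}]]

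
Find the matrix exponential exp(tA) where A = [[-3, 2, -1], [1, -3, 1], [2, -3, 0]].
A has Jordan form J = [[-2, 1, 0], [0, -2, 1], [0, 0, -2]] with A = PJP^{-1}, so e^{tA} = P e^{tJ} P^{-1}.

For a Jordan block J_k(λ), e^{tJ_k(λ)} = e^{λt} · (I + tN + t^2 N^2/2! + ... + t^{k-1} N^{k-1}/(k-1)!) where N is the nilpotent superdiagonal part.

Assembling the blocks and conjugating back gives the entries of e^{tA} as shown above.

e^{tA} = [[(t^2/2 - t + 1)*e^{-2*t}, t*(4 - t)*e^{-2*t}/2, t*(t - 2)*e^{-2*t}/2], [t*e^{-2*t}, (1 - t)*e^{-2*t}, t*e^{-2*t}], [t*(4 - t)*e^{-2*t}/2, t*(t - 6)*e^{-2*t}/2, (-t^2 + 4*t + 2)*e^{-2*t}/2]]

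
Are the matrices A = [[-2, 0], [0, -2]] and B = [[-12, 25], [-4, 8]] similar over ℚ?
Both have characteristic polynomial (x + 2)^2, but the minimal polynomial of A is x + 2 while the minimal polynomial of B is (x + 2)^2. The minimal polynomial is a similarity invariant, so A and B are not similar.

No.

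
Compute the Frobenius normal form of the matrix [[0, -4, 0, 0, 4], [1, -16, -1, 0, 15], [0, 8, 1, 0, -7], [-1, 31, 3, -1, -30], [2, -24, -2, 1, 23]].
The invariant factors of A (the non-unit diagonal entries of the Smith normal form of xI - A over ℚ[x]) are (x - 1)(x^2 - 3x - 2)^2, each dividing the next. The characteristic polynomial is their product, (x - 1)(x^2 - 3x - 2)^2.

The rational canonical form is the block-diagonal matrix of companion matrices C(f_i):
R = [[0, 0, 0, 0, 4], [1, 0, 0, 0, 8], [0, 1, 0, 0, -7], [0, 0, 1, 0, -11], [0, 0, 0, 1, 7]].

Note the characteristic polynomial does not split into linear factors over ℚ, so A has no Jordan form over ℚ; the rational canonical form exists over any field.

R = [[0, 0, 0, 0, 4], [1, 0, 0, 0, 8], [0, 1, 0, 0, -7], [0, 0, 1, 0, -11], [0, 0, 0, 1, 7]]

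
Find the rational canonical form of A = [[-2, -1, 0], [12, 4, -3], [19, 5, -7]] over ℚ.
The invariant factors of A (the non-unit diagonal entries of the Smith normal form of xI - A over ℚ[x]) are (x + 1)(x^2 + 4x + 1), each dividing the next. The characteristic polynomial is their product, (x + 1)(x^2 + 4x + 1).

The rational canonical form is the block-diagonal matrix of companion matrices C(f_i):
R = [[0, 0, -1], [1, 0, -5], [0, 1, -5]].

Note the characteristic polynomial does not split into linear factors over ℚ, so A has no Jordan form over ℚ; the rational canonical form exists over any field.

R = [[0, 0, -1], [1, 0, -5], [0, 1, -5]]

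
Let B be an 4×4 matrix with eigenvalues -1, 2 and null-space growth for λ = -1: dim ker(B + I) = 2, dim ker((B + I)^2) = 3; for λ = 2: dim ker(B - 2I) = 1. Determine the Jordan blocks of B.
λ = -1: successive nullity increments [2, 1] count blocks of size ≥ k; block sizes are [2, 1].
λ = 2: successive nullity increments [1] count blocks of size ≥ k; block sizes are [1].

Jordan blocks: (-1, 2), (-1, 1), (2, 1)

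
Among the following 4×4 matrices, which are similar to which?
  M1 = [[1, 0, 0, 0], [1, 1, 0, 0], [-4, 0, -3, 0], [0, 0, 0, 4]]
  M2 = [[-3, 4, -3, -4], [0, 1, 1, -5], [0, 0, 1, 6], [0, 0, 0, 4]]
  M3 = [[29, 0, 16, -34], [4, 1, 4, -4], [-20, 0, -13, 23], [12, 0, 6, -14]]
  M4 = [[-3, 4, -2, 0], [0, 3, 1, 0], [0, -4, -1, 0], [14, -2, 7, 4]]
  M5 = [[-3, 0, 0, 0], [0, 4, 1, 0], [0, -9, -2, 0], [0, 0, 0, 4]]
Characteristic polynomials: χ_{M1} = (x - 4)(x - 1)^2(x + 3), χ_{M2} = (x - 4)(x - 1)^2(x + 3), χ_{M3} = (x - 4)(x - 1)^2(x + 3), χ_{M4} = (x - 4)(x - 1)^2(x + 3), χ_{M5} = (x - 4)(x - 1)^2(x + 3).

{M1, M2, M4, M5}: invariant factors (x - 4)(x - 1)^2(x + 3).

{M3}: invariant factors x - 1, (x - 4)(x - 1)(x + 3).

Matrices are similar if and only if their invariant-factor lists agree; the partition into similarity classes is {M1, M2, M4, M5}, {M3}.

2 classes: {M1, M2, M4, M5}, {M3}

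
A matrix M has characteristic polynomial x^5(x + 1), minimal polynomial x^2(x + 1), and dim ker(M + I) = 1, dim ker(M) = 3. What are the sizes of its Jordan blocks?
Jordan blocks: (-1, 1), (0, 2), (0, 2), (0, 1)

λ = -1: algebraic multiplicity 1 (exponent in χ_M), largest block size 1 (exponent in m_M), 1 block (geometric multiplicity). This forces block sizes [1].
λ = 0: algebraic multiplicity 5 (exponent in χ_M), largest block size 2 (exponent in m_M), 3 blocks (geometric multiplicity). These force block sizes [2, 2, 1].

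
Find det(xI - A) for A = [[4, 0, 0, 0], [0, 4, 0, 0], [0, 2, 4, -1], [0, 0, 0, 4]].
xI - A = [[x - 4, 0, 0, 0], [0, x - 4, 0, 0], [0, -2, x - 4, 1], [0, 0, 0, x - 4]].

Expanding det(xI - A) along the first row:
det(xI - A) = + (x - 4)·det([[x - 4, 0, 0], [-2, x - 4, 1], [0, 0, x - 4]]) - (0)·det([[0, 0, 0], [0, x - 4, 1], [0, 0, x - 4]]) + (0)·det([[0, x - 4, 0], [0, -2, 1], [0, 0, x - 4]]) - (0)·det([[0, x - 4, 0], [0, -2, x - 4], [0, 0, 0]]).

Evaluating gives χ_A(x) = x^4 - 16x^3 + 96x^2 - 256x + 256 = (x - 4)^4.

χ_A(x) = (x - 4)^4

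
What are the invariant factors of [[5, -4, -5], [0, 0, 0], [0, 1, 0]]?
The Jordan structure of A has elementary divisors x^2, (x - 5). Arranging the block sizes at each eigenvalue in decreasing order and taking row products gives the invariant factors.

Invariant factors (smallest first, each dividing the next): x^2(x - 5).

Check: the last factor x^2(x - 5) is the minimal polynomial, and the product x^2(x - 5) is the characteristic polynomial.

x^2(x - 5)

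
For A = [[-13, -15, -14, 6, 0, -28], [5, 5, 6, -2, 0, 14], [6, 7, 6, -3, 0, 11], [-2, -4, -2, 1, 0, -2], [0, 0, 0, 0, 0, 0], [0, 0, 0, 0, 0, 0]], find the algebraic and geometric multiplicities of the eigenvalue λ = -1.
The characteristic polynomial is x^5(x + 1), so the factor x + 1 appears with exponent 1: the algebraic multiplicity is 1.

rank(A + I) = 5, so the eigenspace has dimension 6 - 5 = 1: the geometric multiplicity is 1.

algebraic multiplicity 1, geometric multiplicity 1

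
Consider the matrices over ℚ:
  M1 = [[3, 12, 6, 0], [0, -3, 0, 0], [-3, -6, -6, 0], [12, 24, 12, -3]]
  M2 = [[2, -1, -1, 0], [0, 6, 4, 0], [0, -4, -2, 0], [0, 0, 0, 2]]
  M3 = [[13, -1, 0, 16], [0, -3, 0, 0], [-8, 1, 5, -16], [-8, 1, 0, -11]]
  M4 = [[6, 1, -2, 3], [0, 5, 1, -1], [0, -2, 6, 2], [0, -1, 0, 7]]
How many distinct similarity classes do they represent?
Characteristic polynomials: χ_{M1} = x(x + 3)^3, χ_{M2} = (x - 2)^4, χ_{M3} = (x - 5)^2(x + 3)^2, χ_{M4} = (x - 6)^4.

{M1}: invariant factors x + 3, x + 3, x(x + 3).

{M2}: invariant factors x - 2, x - 2, (x - 2)^2.

{M3}: invariant factors x - 5, (x - 5)(x + 3)^2.

{M4}: invariant factors x - 6, (x - 6)^3.

Matrices are similar if and only if their invariant-factor lists agree; the partition into similarity classes is {M1}, {M2}, {M3}, {M4}.

4 classes: {M1}, {M2}, {M3}, {M4}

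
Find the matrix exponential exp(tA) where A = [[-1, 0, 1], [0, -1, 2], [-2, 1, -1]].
e^{tA} = [[(1 - t^2)*e^{-t}, t^2*e^{-t}/2, t*e^{-t}], [-2*t^2*e^{-t}, (t^2 + 1)*e^{-t}, 2*t*e^{-t}], [-2*t*e^{-t}, t*e^{-t}, e^{-t}]]

A has Jordan form J = [[-1, 1, 0], [0, -1, 1], [0, 0, -1]] with A = PJP^{-1}, so e^{tA} = P e^{tJ} P^{-1}.

For a Jordan block J_k(λ), e^{tJ_k(λ)} = e^{λt} · (I + tN + t^2 N^2/2! + ... + t^{k-1} N^{k-1}/(k-1)!) where N is the nilpotent superdiagonal part.

Assembling the blocks and conjugating back gives the entries of e^{tA} as shown above.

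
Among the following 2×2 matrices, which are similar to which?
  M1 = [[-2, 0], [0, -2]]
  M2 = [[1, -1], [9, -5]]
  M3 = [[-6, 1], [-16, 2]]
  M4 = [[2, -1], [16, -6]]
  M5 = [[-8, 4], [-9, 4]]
Characteristic polynomials: χ_{M1} = (x + 2)^2, χ_{M2} = (x + 2)^2, χ_{M3} = (x + 2)^2, χ_{M4} = (x + 2)^2, χ_{M5} = (x + 2)^2.

{M1}: invariant factors x + 2, x + 2.

{M2, M3, M4, M5}: invariant factors (x + 2)^2.

Matrices are similar if and only if their invariant-factor lists agree; the partition into similarity classes is {M1}, {M2, M3, M4, M5}.

2 classes: {M1}, {M2, M3, M4, M5}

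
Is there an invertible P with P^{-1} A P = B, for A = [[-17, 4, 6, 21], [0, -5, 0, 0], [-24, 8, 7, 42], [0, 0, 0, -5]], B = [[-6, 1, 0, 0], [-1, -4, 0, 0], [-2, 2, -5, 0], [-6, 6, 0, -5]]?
Yes.

Two matrices over a field are similar if and only if they have the same invariant factors.

Both A and B have characteristic polynomial (x + 5)^4 and minimal polynomial (x + 5)^2. Computing further, both have invariant factors x + 5, x + 5, (x + 5)^2. Hence A and B are similar.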